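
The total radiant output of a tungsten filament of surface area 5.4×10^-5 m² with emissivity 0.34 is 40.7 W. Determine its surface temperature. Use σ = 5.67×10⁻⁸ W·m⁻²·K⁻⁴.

T ≈ 2500 K

From P = εσAT⁴, T = (P / εσA)^(1/4) = (40.7 / (0.34 × 5.67×10⁻⁸ × 5.40×10^-5))^(1/4).
T = (3.91×10^13)^(1/4) = 2500 K.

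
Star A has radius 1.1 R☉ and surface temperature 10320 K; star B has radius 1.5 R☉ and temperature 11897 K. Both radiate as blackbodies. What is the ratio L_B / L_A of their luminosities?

L_B/L_A ≈ 3.28

L = 4πR²σT⁴ ∝ R²T⁴, so L_B/L_A = (1.5/1.1)² × (11897/10320)⁴ = 1.86 × 1.77 = 3.28.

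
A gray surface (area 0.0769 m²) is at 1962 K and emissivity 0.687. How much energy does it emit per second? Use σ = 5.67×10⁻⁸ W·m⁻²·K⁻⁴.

P ≈ 44400 W

P = εσAT⁴ = 0.687 × 5.67×10⁻⁸ × 0.0769 × (1962)⁴ = 0.687 × 5.67×10⁻⁸ × 0.0769 × 1.48×10^13.
P = 44400 W.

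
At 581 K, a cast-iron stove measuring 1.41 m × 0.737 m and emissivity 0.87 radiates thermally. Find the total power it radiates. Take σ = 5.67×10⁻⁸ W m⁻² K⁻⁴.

A = 1.41 × 0.737 = 1.04 m².
P = εσAT⁴ = 0.87 × 5.67×10⁻⁸ × 1.04 × (581)⁴ = 0.87 × 5.67×10⁻⁸ × 1.04 × 1.14×10^11.
P = 5840 W.

P ≈ 5840 W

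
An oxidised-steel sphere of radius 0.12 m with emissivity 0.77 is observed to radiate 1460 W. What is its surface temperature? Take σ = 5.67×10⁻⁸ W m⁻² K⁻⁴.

A = 4πr² = 4π × (0.12)² = 0.181 m².
From P = εσAT⁴, T = (P / εσA)^(1/4) = (1460 / (0.77 × 5.67×10⁻⁸ × 0.181))^(1/4).
T = (1.85×10^11)^(1/4) = 656 K.

T ≈ 656 K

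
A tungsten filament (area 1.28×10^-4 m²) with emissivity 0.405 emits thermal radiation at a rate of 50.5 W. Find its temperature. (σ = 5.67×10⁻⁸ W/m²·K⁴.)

From P = εσAT⁴, T = (P / εσA)^(1/4) = (50.5 / (0.405 × 5.67×10⁻⁸ × 1.28×10^-4))^(1/4).
T = (1.72×10^13)^(1/4) = 2040 K.

T ≈ 2040 K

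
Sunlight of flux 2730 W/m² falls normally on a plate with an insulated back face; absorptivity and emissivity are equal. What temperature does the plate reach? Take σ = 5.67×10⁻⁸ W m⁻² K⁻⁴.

T ≈ 468 K

Absorbed flux αS = emitted flux εσT⁴ (one radiating face); with α = ε, T = (S/σ)^(1/4).
T = (2730 / 5.67×10⁻⁸)^(1/4) = (4.81×10^10)^(1/4).
T = 468 K.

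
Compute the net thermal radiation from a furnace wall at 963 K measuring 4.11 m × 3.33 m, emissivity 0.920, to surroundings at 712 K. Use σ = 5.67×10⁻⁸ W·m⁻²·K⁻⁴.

Q ≈ 4.31×10^5 W

A = 4.11 × 3.33 = 13.7 m².
Q = εσA(T⁴ − T_s⁴). T⁴ − T_s⁴ = (963)⁴ − (712)⁴ = 8.60×10^11 − 2.57×10^11 = 6.03×10^11 K⁴.
Q = 0.920 × 5.67×10⁻⁸ × 13.7 × 6.03×10^11 = 4.31×10^5 W.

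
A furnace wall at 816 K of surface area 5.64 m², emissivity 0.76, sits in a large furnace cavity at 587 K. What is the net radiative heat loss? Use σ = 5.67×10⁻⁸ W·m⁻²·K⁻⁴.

Q = εσA(T⁴ − T_s⁴). T⁴ − T_s⁴ = (816)⁴ − (587)⁴ = 4.43×10^11 − 1.19×10^11 = 3.25×10^11 K⁴.
Q = 0.76 × 5.67×10⁻⁸ × 5.64 × 3.25×10^11 = 78900 W.

Q ≈ 78900 W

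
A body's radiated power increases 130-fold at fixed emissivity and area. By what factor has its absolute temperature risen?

P ∝ T⁴ ⇒ T ∝ P^(1/4), so T scales by (130)^(1/4) = 3.38.

factor ≈ 3.38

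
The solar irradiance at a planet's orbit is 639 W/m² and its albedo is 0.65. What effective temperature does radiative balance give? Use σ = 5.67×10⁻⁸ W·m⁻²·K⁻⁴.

Power absorbed = (1−a)S·πR²; power emitted = 4πR²σT⁴. Equating and cancelling πR²:
T = ((1−a)S / 4σ)^(1/4) = (224 / (4 × 5.67×10⁻⁸))^(1/4) = (9.86×10^8)^(1/4).
T = 177 K.

T ≈ 177 K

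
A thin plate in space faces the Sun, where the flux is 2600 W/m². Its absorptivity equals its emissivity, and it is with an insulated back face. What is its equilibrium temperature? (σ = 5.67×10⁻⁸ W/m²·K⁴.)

Absorbed flux αS = emitted flux εσT⁴ (one radiating face); with α = ε, T = (S/σ)^(1/4).
T = (2600 / 5.67×10⁻⁸)^(1/4) = (4.59×10^10)^(1/4).
T = 463 K.

T ≈ 463 K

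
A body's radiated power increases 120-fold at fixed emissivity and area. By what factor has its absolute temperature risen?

P ∝ T⁴ ⇒ T ∝ P^(1/4), so T scales by (120)^(1/4) = 3.31.

factor ≈ 3.31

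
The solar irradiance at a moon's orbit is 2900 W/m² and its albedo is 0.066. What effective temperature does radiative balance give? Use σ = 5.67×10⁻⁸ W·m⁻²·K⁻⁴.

T ≈ 331 K

Power absorbed = (1−a)S·πR²; power emitted = 4πR²σT⁴. Equating and cancelling πR²:
T = ((1−a)S / 4σ)^(1/4) = (2710 / (4 × 5.67×10⁻⁸))^(1/4) = (1.19×10^10)^(1/4).
T = 331 K.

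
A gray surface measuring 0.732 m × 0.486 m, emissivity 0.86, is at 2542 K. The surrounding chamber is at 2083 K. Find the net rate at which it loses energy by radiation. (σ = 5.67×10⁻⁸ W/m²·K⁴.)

A = 0.732 × 0.486 = 0.356 m².
Q = εσA(T⁴ − T_s⁴). T⁴ − T_s⁴ = (2542)⁴ − (2083)⁴ = 4.18×10^13 − 1.88×10^13 = 2.29×10^13 K⁴.
Q = 0.86 × 5.67×10⁻⁸ × 0.356 × 2.29×10^13 = 3.98×10^5 W.

Q ≈ 3.98×10^5 W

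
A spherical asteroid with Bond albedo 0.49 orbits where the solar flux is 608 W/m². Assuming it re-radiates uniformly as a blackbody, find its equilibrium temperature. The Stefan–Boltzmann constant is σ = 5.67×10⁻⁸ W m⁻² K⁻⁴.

T ≈ 192 K

Power absorbed = (1−a)S·πR²; power emitted = 4πR²σT⁴. Equating and cancelling πR²:
T = ((1−a)S / 4σ)^(1/4) = (310 / (4 × 5.67×10⁻⁸))^(1/4) = (1.37×10^9)^(1/4).
T = 192 K.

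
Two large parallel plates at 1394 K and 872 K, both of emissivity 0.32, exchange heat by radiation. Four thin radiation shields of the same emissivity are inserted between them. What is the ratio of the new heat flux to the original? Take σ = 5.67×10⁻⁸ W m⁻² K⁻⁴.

With N identical shields there are N+1 = 5 gaps in series, each with the same radiative resistance, so the flux falls to 1/(N+1) of its unshielded value.

ratio ≈ 0.200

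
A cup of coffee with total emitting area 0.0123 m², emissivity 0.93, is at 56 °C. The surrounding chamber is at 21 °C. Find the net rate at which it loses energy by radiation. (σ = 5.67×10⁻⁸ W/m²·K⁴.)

Q ≈ 2.75 W

Convert: 56 °C = 329 K; 21 °C = 294 K.
Q = εσA(T⁴ − T_s⁴). T⁴ − T_s⁴ = (329)⁴ − (294)⁴ = 1.17×10^10 − 7.47×10^9 = 4.24×10^9 K⁴.
Q = 0.93 × 5.67×10⁻⁸ × 0.0123 × 4.24×10^9 = 2.75 W.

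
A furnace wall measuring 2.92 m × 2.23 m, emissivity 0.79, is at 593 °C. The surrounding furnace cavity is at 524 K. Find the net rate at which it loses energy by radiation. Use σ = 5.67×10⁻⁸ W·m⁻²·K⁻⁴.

A = 2.92 × 2.23 = 6.51 m².
Convert: 593 °C = 866 K.
Q = εσA(T⁴ − T_s⁴). T⁴ − T_s⁴ = (866)⁴ − (524)⁴ = 5.62×10^11 − 7.54×10^10 = 4.87×10^11 K⁴.
Q = 0.79 × 5.67×10⁻⁸ × 6.51 × 4.87×10^11 = 1.42×10^5 W.

Q ≈ 1.42×10^5 W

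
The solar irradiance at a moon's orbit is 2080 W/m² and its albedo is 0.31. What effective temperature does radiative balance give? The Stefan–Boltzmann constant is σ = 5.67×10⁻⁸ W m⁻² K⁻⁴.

Power absorbed = (1−a)S·πR²; power emitted = 4πR²σT⁴. Equating and cancelling πR²:
T = ((1−a)S / 4σ)^(1/4) = (1440 / (4 × 5.67×10⁻⁸))^(1/4) = (6.33×10^9)^(1/4).
T = 282 K.

T ≈ 282 K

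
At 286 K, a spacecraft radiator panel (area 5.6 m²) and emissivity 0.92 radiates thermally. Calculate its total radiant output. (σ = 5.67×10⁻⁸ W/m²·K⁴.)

Stefan–Boltzmann: P = εσAT⁴ = 0.92 × 5.67×10⁻⁸ × 5.60 × (286)⁴ = 0.92 × 5.67×10⁻⁸ × 5.60 × 6.69×10^9.
P = 1950 W.

P ≈ 1950 W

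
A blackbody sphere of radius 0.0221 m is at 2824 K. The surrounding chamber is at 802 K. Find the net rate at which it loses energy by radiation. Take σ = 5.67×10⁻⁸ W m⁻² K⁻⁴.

Q ≈ 22000 W

A = 4πr² = 4π × (0.0221)² = 6.14×10^-3 m².
Q = σA(T⁴ − T_s⁴). T⁴ − T_s⁴ = (2824)⁴ − (802)⁴ = 6.36×10^13 − 4.14×10^11 = 6.32×10^13 K⁴.
Q = 5.67×10⁻⁸ × 6.14×10^-3 × 6.32×10^13 = 22000 W.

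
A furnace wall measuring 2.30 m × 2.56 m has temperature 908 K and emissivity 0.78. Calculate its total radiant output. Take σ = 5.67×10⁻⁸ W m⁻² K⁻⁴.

P ≈ 1.77×10^5 W

A = 2.30 × 2.56 = 5.89 m².
Stefan–Boltzmann: P = εσAT⁴ = 0.78 × 5.67×10⁻⁸ × 5.89 × (908)⁴ = 0.78 × 5.67×10⁻⁸ × 5.89 × 6.80×10^11.
P = 1.77×10^5 W.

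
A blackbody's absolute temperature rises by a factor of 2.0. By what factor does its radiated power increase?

P ∝ T⁴, so the power scales as (2.0)⁴ = 16.0.

factor ≈ 16.0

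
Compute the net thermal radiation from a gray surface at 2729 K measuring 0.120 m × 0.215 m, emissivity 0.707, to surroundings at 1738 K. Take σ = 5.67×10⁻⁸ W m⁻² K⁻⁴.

Q ≈ 47900 W

A = 0.120 × 0.215 = 0.0258 m².
Q = εσA(T⁴ − T_s⁴). T⁴ − T_s⁴ = (2729)⁴ − (1738)⁴ = 5.55×10^13 − 9.12×10^12 = 4.63×10^13 K⁴.
Q = 0.707 × 5.67×10⁻⁸ × 0.0258 × 4.63×10^13 = 47900 W.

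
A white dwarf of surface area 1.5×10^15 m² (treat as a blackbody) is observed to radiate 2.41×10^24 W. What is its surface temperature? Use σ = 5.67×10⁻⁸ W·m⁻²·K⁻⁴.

From P = σAT⁴, T = (P / σA)^(1/4) = (2.41×10^24 / (5.67×10⁻⁸ × 1.50×10^15))^(1/4).
T = (2.83×10^16)^(1/4) = 13000 K.

T ≈ 13000 K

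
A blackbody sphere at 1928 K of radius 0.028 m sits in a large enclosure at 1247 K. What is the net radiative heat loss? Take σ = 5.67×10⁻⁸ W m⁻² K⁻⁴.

A = 4πr² = 4π × (0.028)² = 9.85×10^-3 m².
Q = σA(T⁴ − T_s⁴). T⁴ − T_s⁴ = (1928)⁴ − (1247)⁴ = 1.38×10^13 − 2.42×10^12 = 1.14×10^13 K⁴.
Q = 5.67×10⁻⁸ × 9.85×10^-3 × 1.14×10^13 = 6370 W.

Q ≈ 6370 W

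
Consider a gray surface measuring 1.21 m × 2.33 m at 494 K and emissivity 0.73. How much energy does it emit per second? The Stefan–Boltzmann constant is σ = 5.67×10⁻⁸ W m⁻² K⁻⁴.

P ≈ 6950 W

A = 1.21 × 2.33 = 2.82 m².
P = εσAT⁴ = 0.73 × 5.67×10⁻⁸ × 2.82 × (494)⁴ = 0.73 × 5.67×10⁻⁸ × 2.82 × 5.96×10^10.
P = 6950 W.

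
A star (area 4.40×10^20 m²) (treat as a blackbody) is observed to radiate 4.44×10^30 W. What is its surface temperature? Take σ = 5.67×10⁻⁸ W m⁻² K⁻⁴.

From P = σAT⁴, T = (P / σA)^(1/4) = (4.44×10^30 / (5.67×10⁻⁸ × 4.40×10^20))^(1/4).
T = (1.78×10^17)^(1/4) = 20500 K.

T ≈ 20500 K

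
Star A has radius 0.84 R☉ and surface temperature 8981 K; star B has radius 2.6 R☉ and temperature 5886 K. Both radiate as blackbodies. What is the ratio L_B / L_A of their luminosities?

L_B/L_A ≈ 1.77

L = 4πR²σT⁴ ∝ R²T⁴, so L_B/L_A = (2.6/0.84)² × (5886/8981)⁴ = 9.58 × 0.184 = 1.77.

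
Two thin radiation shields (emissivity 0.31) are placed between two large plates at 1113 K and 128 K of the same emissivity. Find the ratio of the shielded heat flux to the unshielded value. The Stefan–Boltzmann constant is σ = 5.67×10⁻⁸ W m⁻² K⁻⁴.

ratio ≈ 0.333

With N identical shields there are N+1 = 3 gaps in series, each with the same radiative resistance, so the flux falls to 1/(N+1) of its unshielded value.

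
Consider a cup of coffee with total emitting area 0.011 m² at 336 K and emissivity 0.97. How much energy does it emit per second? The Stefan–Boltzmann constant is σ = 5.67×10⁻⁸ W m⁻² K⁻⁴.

P ≈ 7.71 W

Stefan–Boltzmann: P = εσAT⁴ = 0.97 × 5.67×10⁻⁸ × 0.0110 × (336)⁴ = 0.97 × 5.67×10⁻⁸ × 0.0110 × 1.27×10^10.
P = 7.71 W.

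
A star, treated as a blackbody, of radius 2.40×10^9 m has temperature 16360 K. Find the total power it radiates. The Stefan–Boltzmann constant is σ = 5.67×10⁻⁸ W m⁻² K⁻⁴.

A = 4πr² = 4π × (2.40×10^9)² = 7.24×10^19 m².
P = σAT⁴ = 5.67×10⁻⁸ × 7.24×10^19 × (16360)⁴ = 5.67×10⁻⁸ × 7.24×10^19 × 7.16×10^16.
P = 2.94×10^29 W.

P ≈ 2.94×10^29 W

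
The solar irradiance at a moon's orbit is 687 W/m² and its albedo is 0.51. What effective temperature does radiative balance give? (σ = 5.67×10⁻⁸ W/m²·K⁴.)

T ≈ 196 K

Power absorbed = (1−a)S·πR²; power emitted = 4πR²σT⁴. Equating and cancelling πR²:
T = ((1−a)S / 4σ)^(1/4) = (337 / (4 × 5.67×10⁻⁸))^(1/4) = (1.48×10^9)^(1/4).
T = 196 K.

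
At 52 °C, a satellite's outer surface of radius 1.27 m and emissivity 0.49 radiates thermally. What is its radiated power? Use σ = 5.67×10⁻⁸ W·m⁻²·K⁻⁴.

A = 4πr² = 4π × (1.27)² = 20.3 m².
52 °C = 325 K.
Stefan–Boltzmann: P = εσAT⁴ = 0.49 × 5.67×10⁻⁸ × 20.3 × (325)⁴ = 0.49 × 5.67×10⁻⁸ × 20.3 × 1.12×10^10.
P = 6280 W.

P ≈ 6280 W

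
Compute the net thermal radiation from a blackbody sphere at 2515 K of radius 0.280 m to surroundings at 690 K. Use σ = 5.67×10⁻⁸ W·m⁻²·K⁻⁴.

Q ≈ 2.22×10^6 W

A = 4πr² = 4π × (0.280)² = 0.985 m².
Q = σA(T⁴ − T_s⁴). T⁴ − T_s⁴ = (2515)⁴ − (690)⁴ = 4.00×10^13 − 2.27×10^11 = 3.98×10^13 K⁴.
Q = 5.67×10⁻⁸ × 0.985 × 3.98×10^13 = 2.22×10^6 W.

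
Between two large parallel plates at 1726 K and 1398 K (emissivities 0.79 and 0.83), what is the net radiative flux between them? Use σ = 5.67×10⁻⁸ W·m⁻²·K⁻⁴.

For two large parallel gray plates, q = σ(T₁⁴ − T₂⁴) / (1/ε₁ + 1/ε₂ − 1).
1/ε₁ + 1/ε₂ − 1 = 1/0.79 + 1/0.83 − 1 = 1.471.
T₁⁴ − T₂⁴ = 8.87×10^12 − 3.82×10^12 = 5.06×10^12 K⁴.
q = 5.67×10⁻⁸ × 5.06×10^12 / 1.471 = 1.95×10^5 W/m².

q ≈ 1.95×10^5 W/m²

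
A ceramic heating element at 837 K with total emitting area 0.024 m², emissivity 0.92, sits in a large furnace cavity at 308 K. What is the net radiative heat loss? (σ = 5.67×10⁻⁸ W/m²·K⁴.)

Q = εσA(T⁴ − T_s⁴). T⁴ − T_s⁴ = (837)⁴ − (308)⁴ = 4.91×10^11 − 9.00×10^9 = 4.82×10^11 K⁴.
Q = 0.92 × 5.67×10⁻⁸ × 0.0240 × 4.82×10^11 = 603 W.

Q ≈ 603 W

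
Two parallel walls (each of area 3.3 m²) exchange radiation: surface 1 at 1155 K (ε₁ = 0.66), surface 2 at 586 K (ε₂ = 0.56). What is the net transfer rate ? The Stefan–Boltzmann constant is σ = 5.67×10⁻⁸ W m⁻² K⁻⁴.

For two large parallel gray plates, q = σ(T₁⁴ − T₂⁴) / (1/ε₁ + 1/ε₂ − 1).
1/ε₁ + 1/ε₂ − 1 = 1/0.66 + 1/0.56 − 1 = 2.301.
T₁⁴ − T₂⁴ = 1.78×10^12 − 1.18×10^11 = 1.66×10^12 K⁴.
q = 5.67×10⁻⁸ × 1.66×10^12 / 2.301 = 40900 W/m².
Q = q·A = 40900 × 3.3 = 1.35×10^5 W.

Q ≈ 1.35×10^5 W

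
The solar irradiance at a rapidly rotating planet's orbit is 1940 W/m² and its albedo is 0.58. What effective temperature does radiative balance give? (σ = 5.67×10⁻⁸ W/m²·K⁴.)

T ≈ 245 K

Power absorbed = (1−a)S·πR²; power emitted = 4πR²σT⁴. Equating and cancelling πR²:
T = ((1−a)S / 4σ)^(1/4) = (815 / (4 × 5.67×10⁻⁸))^(1/4) = (3.59×10^9)^(1/4).
T = 245 K.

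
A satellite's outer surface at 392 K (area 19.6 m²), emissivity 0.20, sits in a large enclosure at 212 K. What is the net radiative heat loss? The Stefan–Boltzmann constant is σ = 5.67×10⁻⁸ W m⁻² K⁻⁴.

Q ≈ 4800 W

Q = εσA(T⁴ − T_s⁴). T⁴ − T_s⁴ = (392)⁴ − (212)⁴ = 2.36×10^10 − 2.02×10^9 = 2.16×10^10 K⁴.
Q = 0.20 × 5.67×10⁻⁸ × 19.6 × 2.16×10^10 = 4800 W.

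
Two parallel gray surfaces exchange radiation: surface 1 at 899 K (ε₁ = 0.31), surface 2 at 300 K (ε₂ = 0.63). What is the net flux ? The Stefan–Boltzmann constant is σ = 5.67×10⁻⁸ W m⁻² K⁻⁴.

For two large parallel gray plates, q = σ(T₁⁴ − T₂⁴) / (1/ε₁ + 1/ε₂ − 1).
1/ε₁ + 1/ε₂ − 1 = 1/0.31 + 1/0.63 − 1 = 3.813.
T₁⁴ − T₂⁴ = 6.53×10^11 − 8.10×10^9 = 6.45×10^11 K⁴.
q = 5.67×10⁻⁸ × 6.45×10^11 / 3.813 = 9590 W/m².

q ≈ 9590 W/m²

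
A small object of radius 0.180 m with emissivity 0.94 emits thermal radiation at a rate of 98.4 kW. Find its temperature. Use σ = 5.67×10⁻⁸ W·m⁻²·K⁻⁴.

T ≈ 1460 K

A = 4πr² = 4π × (0.180)² = 0.407 m².
From P = εσAT⁴, T = (P / εσA)^(1/4) = (98400 / (0.94 × 5.67×10⁻⁸ × 0.407))^(1/4).
T = (4.53×10^12)^(1/4) = 1460 K.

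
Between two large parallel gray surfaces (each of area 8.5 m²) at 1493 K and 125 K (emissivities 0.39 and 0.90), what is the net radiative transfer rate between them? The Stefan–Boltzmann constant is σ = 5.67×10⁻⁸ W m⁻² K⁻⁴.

Q ≈ 8.95×10^5 W

For two large parallel gray plates, q = σ(T₁⁴ − T₂⁴) / (1/ε₁ + 1/ε₂ − 1).
1/ε₁ + 1/ε₂ − 1 = 1/0.39 + 1/0.90 − 1 = 2.675.
T₁⁴ − T₂⁴ = 4.97×10^12 − 2.44×10^8 = 4.97×10^12 K⁴.
q = 5.67×10⁻⁸ × 4.97×10^12 / 2.675 = 1.05×10^5 W/m².
Q = q·A = 1.05×10^5 × 8.5 = 8.95×10^5 W.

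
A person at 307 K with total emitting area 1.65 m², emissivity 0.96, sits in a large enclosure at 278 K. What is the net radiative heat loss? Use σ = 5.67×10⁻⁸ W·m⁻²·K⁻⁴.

Q = εσA(T⁴ − T_s⁴). T⁴ − T_s⁴ = (307)⁴ − (278)⁴ = 8.88×10^9 − 5.97×10^9 = 2.91×10^9 K⁴.
Q = 0.96 × 5.67×10⁻⁸ × 1.65 × 2.91×10^9 = 261 W.

Q ≈ 261 W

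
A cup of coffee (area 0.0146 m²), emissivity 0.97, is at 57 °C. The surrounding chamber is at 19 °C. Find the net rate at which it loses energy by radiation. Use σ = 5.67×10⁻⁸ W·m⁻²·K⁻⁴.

Q ≈ 3.69 W

Convert: 57 °C = 330 K; 19 °C = 292 K.
Q = εσA(T⁴ − T_s⁴). T⁴ − T_s⁴ = (330)⁴ − (292)⁴ = 1.19×10^10 − 7.27×10^9 = 4.59×10^9 K⁴.
Q = 0.97 × 5.67×10⁻⁸ × 0.0146 × 4.59×10^9 = 3.69 W.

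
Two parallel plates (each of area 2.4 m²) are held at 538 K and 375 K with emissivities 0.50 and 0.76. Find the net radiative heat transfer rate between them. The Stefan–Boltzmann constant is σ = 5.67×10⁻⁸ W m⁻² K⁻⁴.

Q ≈ 3760 W

For two large parallel gray plates, q = σ(T₁⁴ − T₂⁴) / (1/ε₁ + 1/ε₂ − 1).
1/ε₁ + 1/ε₂ − 1 = 1/0.50 + 1/0.76 − 1 = 2.316.
T₁⁴ − T₂⁴ = 8.38×10^10 − 1.98×10^10 = 6.40×10^10 K⁴.
q = 5.67×10⁻⁸ × 6.40×10^10 / 2.316 = 1570 W/m².
Q = q·A = 1570 × 2.4 = 3760 W.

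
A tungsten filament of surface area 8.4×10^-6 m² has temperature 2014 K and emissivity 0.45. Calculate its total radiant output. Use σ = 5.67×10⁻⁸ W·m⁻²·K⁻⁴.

Stefan–Boltzmann: P = εσAT⁴ = 0.45 × 5.67×10⁻⁸ × 8.40×10^-6 × (2014)⁴ = 0.45 × 5.67×10⁻⁸ × 8.40×10^-6 × 1.65×10^13.
P = 3.53 W.

P ≈ 3.53 W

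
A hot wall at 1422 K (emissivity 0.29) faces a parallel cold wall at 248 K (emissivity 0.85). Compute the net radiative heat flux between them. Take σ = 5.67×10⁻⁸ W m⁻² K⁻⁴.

For two large parallel gray plates, q = σ(T₁⁴ − T₂⁴) / (1/ε₁ + 1/ε₂ − 1).
1/ε₁ + 1/ε₂ − 1 = 1/0.29 + 1/0.85 − 1 = 3.625.
T₁⁴ − T₂⁴ = 4.09×10^12 − 3.78×10^9 = 4.09×10^12 K⁴.
q = 5.67×10⁻⁸ × 4.09×10^12 / 3.625 = 63900 W/m².

q ≈ 63900 W/m²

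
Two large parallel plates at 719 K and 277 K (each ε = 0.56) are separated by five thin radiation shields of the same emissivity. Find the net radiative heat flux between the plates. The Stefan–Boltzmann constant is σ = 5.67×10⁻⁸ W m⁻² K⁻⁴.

q ≈ 961 W/m²

Each of the 6 gaps contributes resistance (2/ε − 1) = 2/0.56 − 1 = 2.571; total = 15.43.
q = σ(T₁⁴ − T₂⁴) / 15.43 = 5.67×10⁻⁸ × 2.61×10^11 / 15.43 = 961 W/m².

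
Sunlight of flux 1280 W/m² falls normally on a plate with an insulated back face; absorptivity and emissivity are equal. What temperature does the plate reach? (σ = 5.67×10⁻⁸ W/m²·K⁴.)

T ≈ 388 K

Absorbed flux αS = emitted flux εσT⁴ (one radiating face); with α = ε, T = (S/σ)^(1/4).
T = (1280 / 5.67×10⁻⁸)^(1/4) = (2.26×10^10)^(1/4).
T = 388 K.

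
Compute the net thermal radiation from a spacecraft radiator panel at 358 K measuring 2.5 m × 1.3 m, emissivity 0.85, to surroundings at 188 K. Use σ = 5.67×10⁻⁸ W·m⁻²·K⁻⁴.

A = 2.5 × 1.3 = 3.25 m².
Q = εσA(T⁴ − T_s⁴). T⁴ − T_s⁴ = (358)⁴ − (188)⁴ = 1.64×10^10 − 1.25×10^9 = 1.52×10^10 K⁴.
Q = 0.85 × 5.67×10⁻⁸ × 3.25 × 1.52×10^10 = 2380 W.

Q ≈ 2380 W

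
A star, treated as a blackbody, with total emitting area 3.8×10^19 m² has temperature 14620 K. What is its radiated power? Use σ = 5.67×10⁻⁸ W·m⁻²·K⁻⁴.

P ≈ 9.84×10^28 W

P = σAT⁴ = 5.67×10⁻⁸ × 3.80×10^19 × (14620)⁴ = 5.67×10⁻⁸ × 3.80×10^19 × 4.57×10^16.
P = 9.84×10^28 W.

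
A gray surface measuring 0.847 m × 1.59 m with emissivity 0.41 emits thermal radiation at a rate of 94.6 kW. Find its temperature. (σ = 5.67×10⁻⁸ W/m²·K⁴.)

A = 0.847 × 1.59 = 1.35 m².
From P = εσAT⁴, T = (P / εσA)^(1/4) = (94600 / (0.41 × 5.67×10⁻⁸ × 1.35))^(1/4).
T = (3.02×10^12)^(1/4) = 1320 K.

T ≈ 1320 K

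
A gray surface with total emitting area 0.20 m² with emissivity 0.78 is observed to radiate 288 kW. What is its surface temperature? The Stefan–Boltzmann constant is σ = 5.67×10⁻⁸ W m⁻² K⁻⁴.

From P = εσAT⁴, T = (P / εσA)^(1/4) = (2.88×10^5 / (0.78 × 5.67×10⁻⁸ × 0.200))^(1/4).
T = (3.26×10^13)^(1/4) = 2390 K.

T ≈ 2390 K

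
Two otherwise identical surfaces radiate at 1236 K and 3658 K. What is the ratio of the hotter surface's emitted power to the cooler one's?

ratio ≈ 76.7

P ∝ T⁴, so the ratio is (3658/1236)⁴ = (2.960)⁴ = 76.7.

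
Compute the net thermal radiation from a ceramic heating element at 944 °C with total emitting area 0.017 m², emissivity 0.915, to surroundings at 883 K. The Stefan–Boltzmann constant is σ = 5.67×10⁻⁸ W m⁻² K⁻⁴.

Convert: 944 °C = 1217 K.
Q = εσA(T⁴ − T_s⁴). T⁴ − T_s⁴ = (1217)⁴ − (883)⁴ = 2.19×10^12 − 6.08×10^11 = 1.59×10^12 K⁴.
Q = 0.915 × 5.67×10⁻⁸ × 0.0170 × 1.59×10^12 = 1400 W.

Q ≈ 1400 W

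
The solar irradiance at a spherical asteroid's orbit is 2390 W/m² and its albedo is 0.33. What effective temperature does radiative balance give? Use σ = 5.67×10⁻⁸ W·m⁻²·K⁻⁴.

T ≈ 290 K

Power absorbed = (1−a)S·πR²; power emitted = 4πR²σT⁴. Equating and cancelling πR²:
T = ((1−a)S / 4σ)^(1/4) = (1600 / (4 × 5.67×10⁻⁸))^(1/4) = (7.06×10^9)^(1/4).
T = 290 K.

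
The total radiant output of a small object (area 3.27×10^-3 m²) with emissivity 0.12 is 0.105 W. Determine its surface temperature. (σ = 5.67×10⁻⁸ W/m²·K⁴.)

From P = εσAT⁴, T = (P / εσA)^(1/4) = (0.105 / (0.12 × 5.67×10⁻⁸ × 3.27×10^-3))^(1/4).
T = (4.72×10^9)^(1/4) = 262 K.

T ≈ 262 K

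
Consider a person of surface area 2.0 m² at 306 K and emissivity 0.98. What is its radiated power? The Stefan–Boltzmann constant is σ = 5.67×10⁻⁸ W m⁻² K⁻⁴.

P ≈ 974 W

P = εσAT⁴ = 0.98 × 5.67×10⁻⁸ × 2.00 × (306)⁴ = 0.98 × 5.67×10⁻⁸ × 2.00 × 8.77×10^9.
P = 974 W.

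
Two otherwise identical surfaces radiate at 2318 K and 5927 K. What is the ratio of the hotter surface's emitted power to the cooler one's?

P ∝ T⁴, so the ratio is (5927/2318)⁴ = (2.557)⁴ = 42.7.

ratio ≈ 42.7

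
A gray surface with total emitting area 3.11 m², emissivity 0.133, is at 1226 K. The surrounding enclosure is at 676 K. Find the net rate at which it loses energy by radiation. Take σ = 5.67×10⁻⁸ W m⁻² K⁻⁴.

Q ≈ 48100 W

Q = εσA(T⁴ − T_s⁴). T⁴ − T_s⁴ = (1226)⁴ − (676)⁴ = 2.26×10^12 − 2.09×10^11 = 2.05×10^12 K⁴.
Q = 0.133 × 5.67×10⁻⁸ × 3.11 × 2.05×10^12 = 48100 W.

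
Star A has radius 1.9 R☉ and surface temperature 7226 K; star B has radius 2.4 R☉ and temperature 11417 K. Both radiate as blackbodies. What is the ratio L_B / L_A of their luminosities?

L_B/L_A ≈ 9.94

L = 4πR²σT⁴ ∝ R²T⁴, so L_B/L_A = (2.4/1.9)² × (11417/7226)⁴ = 1.60 × 6.23 = 9.94.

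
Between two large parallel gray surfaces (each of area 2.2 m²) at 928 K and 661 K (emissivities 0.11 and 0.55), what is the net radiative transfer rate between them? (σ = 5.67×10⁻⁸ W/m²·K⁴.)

For two large parallel gray plates, q = σ(T₁⁴ − T₂⁴) / (1/ε₁ + 1/ε₂ − 1).
1/ε₁ + 1/ε₂ − 1 = 1/0.11 + 1/0.55 − 1 = 9.909.
T₁⁴ − T₂⁴ = 7.42×10^11 − 1.91×10^11 = 5.51×10^11 K⁴.
q = 5.67×10⁻⁸ × 5.51×10^11 / 9.909 = 3150 W/m².
Q = q·A = 3150 × 2.2 = 6930 W.

Q ≈ 6930 W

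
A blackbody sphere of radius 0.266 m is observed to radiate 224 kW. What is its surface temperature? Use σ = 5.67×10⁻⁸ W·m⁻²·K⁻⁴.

T ≈ 1450 K

A = 4πr² = 4π × (0.266)² = 0.889 m².
From P = σAT⁴, T = (P / σA)^(1/4) = (2.24×10^5 / (5.67×10⁻⁸ × 0.889))^(1/4).
T = (4.44×10^12)^(1/4) = 1450 K.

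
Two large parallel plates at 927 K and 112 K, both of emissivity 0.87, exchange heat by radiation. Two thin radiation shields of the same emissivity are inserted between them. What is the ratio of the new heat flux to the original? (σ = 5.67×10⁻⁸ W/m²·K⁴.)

With N identical shields there are N+1 = 3 gaps in series, each with the same radiative resistance, so the flux falls to 1/(N+1) of its unshielded value.

ratio ≈ 0.333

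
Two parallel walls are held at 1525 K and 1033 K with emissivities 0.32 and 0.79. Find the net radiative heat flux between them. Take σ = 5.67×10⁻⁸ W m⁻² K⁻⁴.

q ≈ 71400 W/m²

For two large parallel gray plates, q = σ(T₁⁴ − T₂⁴) / (1/ε₁ + 1/ε₂ − 1).
1/ε₁ + 1/ε₂ − 1 = 1/0.32 + 1/0.79 − 1 = 3.391.
T₁⁴ − T₂⁴ = 5.41×10^12 − 1.14×10^12 = 4.27×10^12 K⁴.
q = 5.67×10⁻⁸ × 4.27×10^12 / 3.391 = 71400 W/m².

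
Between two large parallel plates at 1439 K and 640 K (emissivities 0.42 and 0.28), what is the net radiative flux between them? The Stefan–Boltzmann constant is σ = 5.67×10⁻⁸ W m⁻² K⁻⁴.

q ≈ 47200 W/m²

For two large parallel gray plates, q = σ(T₁⁴ − T₂⁴) / (1/ε₁ + 1/ε₂ − 1).
1/ε₁ + 1/ε₂ − 1 = 1/0.42 + 1/0.28 − 1 = 4.952.
T₁⁴ − T₂⁴ = 4.29×10^12 − 1.68×10^11 = 4.12×10^12 K⁴.
q = 5.67×10⁻⁸ × 4.12×10^12 / 4.952 = 47200 W/m².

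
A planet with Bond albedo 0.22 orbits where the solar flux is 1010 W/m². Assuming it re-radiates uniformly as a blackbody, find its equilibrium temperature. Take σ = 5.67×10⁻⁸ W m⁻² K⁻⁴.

Power absorbed = (1−a)S·πR²; power emitted = 4πR²σT⁴. Equating and cancelling πR²:
T = ((1−a)S / 4σ)^(1/4) = (788 / (4 × 5.67×10⁻⁸))^(1/4) = (3.47×10^9)^(1/4).
T = 243 K.

T ≈ 243 K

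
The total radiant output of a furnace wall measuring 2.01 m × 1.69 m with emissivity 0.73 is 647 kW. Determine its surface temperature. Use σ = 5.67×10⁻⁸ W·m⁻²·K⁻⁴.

A = 2.01 × 1.69 = 3.40 m².
From P = εσAT⁴, T = (P / εσA)^(1/4) = (6.47×10^5 / (0.73 × 5.67×10⁻⁸ × 3.40))^(1/4).
T = (4.60×10^12)^(1/4) = 1460 K.

T ≈ 1460 K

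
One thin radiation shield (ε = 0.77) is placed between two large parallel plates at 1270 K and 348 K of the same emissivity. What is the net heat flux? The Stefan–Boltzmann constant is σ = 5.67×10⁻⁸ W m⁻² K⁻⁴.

q ≈ 45900 W/m²

Each of the 2 gaps contributes resistance (2/ε − 1) = 2/0.77 − 1 = 1.597; total = 3.195.
q = σ(T₁⁴ − T₂⁴) / 3.195 = 5.67×10⁻⁸ × 2.59×10^12 / 3.195 = 45900 W/m².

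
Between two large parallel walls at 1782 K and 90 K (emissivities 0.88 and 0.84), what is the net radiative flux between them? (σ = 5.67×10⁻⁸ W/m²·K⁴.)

q ≈ 4.31×10^5 W/m²

For two large parallel gray plates, q = σ(T₁⁴ − T₂⁴) / (1/ε₁ + 1/ε₂ − 1).
1/ε₁ + 1/ε₂ − 1 = 1/0.88 + 1/0.84 − 1 = 1.327.
T₁⁴ − T₂⁴ = 1.01×10^13 − 6.56×10^7 = 1.01×10^13 K⁴.
q = 5.67×10⁻⁸ × 1.01×10^13 / 1.327 = 4.31×10^5 W/m².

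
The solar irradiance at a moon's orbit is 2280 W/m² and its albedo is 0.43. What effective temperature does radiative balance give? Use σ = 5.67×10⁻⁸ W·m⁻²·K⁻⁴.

T ≈ 275 K

Power absorbed = (1−a)S·πR²; power emitted = 4πR²σT⁴. Equating and cancelling πR²:
T = ((1−a)S / 4σ)^(1/4) = (1300 / (4 × 5.67×10⁻⁸))^(1/4) = (5.73×10^9)^(1/4).
T = 275 K.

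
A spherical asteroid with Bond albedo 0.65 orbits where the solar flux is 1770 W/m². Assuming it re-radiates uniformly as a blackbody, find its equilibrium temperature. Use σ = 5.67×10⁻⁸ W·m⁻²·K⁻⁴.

T ≈ 229 K

Power absorbed = (1−a)S·πR²; power emitted = 4πR²σT⁴. Equating and cancelling πR²:
T = ((1−a)S / 4σ)^(1/4) = (620 / (4 × 5.67×10⁻⁸))^(1/4) = (2.73×10^9)^(1/4).
T = 229 K.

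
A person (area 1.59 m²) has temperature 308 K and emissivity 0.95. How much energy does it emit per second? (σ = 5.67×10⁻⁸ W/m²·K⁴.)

P = εσAT⁴ = 0.95 × 5.67×10⁻⁸ × 1.59 × (308)⁴ = 0.95 × 5.67×10⁻⁸ × 1.59 × 9.00×10^9.
P = 771 W.

P ≈ 771 W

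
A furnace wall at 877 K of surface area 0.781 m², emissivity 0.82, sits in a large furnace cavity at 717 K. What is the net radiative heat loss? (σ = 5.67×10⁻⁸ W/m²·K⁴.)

Q = εσA(T⁴ − T_s⁴). T⁴ − T_s⁴ = (877)⁴ − (717)⁴ = 5.92×10^11 − 2.64×10^11 = 3.27×10^11 K⁴.
Q = 0.82 × 5.67×10⁻⁸ × 0.781 × 3.27×10^11 = 11900 W.

Q ≈ 11900 W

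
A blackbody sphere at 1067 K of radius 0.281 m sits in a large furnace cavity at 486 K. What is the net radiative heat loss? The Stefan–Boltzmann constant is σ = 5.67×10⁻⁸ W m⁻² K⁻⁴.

Q ≈ 69800 W

A = 4πr² = 4π × (0.281)² = 0.992 m².
Q = σA(T⁴ − T_s⁴). T⁴ − T_s⁴ = (1067)⁴ − (486)⁴ = 1.30×10^12 − 5.58×10^10 = 1.24×10^12 K⁴.
Q = 5.67×10⁻⁸ × 0.992 × 1.24×10^12 = 69800 W.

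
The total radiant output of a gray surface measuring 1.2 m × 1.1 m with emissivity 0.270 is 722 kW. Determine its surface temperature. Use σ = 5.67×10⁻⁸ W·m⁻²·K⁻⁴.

A = 1.2 × 1.1 = 1.32 m².
From P = εσAT⁴, T = (P / εσA)^(1/4) = (7.22×10^5 / (0.270 × 5.67×10⁻⁸ × 1.32))^(1/4).
T = (3.57×10^13)^(1/4) = 2440 K.

T ≈ 2440 K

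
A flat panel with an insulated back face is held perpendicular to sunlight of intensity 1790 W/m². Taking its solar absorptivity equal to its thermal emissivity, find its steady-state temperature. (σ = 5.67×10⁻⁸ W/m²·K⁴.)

Absorbed flux αS = emitted flux εσT⁴ (one radiating face); with α = ε, T = (S/σ)^(1/4).
T = (1790 / 5.67×10⁻⁸)^(1/4) = (3.16×10^10)^(1/4).
T = 422 K.

T ≈ 422 K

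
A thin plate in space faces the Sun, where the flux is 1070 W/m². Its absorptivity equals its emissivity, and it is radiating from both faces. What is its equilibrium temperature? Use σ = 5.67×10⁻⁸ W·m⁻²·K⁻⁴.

Absorbed flux αS = emitted flux 2εσT⁴ per unit area; with α = ε this gives T = (S/2σ)^(1/4).
T = (1070 / (2 × 5.67×10⁻⁸))^(1/4) = (9.44×10^9)^(1/4).
T = 312 K.

T ≈ 312 K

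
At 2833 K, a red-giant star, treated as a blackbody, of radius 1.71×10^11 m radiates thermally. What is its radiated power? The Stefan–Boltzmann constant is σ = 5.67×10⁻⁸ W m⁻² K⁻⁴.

A = 4πr² = 4π × (1.71×10^11)² = 3.67×10^23 m².
P = σAT⁴ = 5.67×10⁻⁸ × 3.67×10^23 × (2833)⁴ = 5.67×10⁻⁸ × 3.67×10^23 × 6.44×10^13.
P = 1.34×10^30 W.

P ≈ 1.34×10^30 W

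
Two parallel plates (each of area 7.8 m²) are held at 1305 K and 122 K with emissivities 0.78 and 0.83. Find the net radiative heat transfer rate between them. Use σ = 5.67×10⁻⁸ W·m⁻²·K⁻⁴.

For two large parallel gray plates, q = σ(T₁⁴ − T₂⁴) / (1/ε₁ + 1/ε₂ − 1).
1/ε₁ + 1/ε₂ − 1 = 1/0.78 + 1/0.83 − 1 = 1.487.
T₁⁴ − T₂⁴ = 2.90×10^12 − 2.22×10^8 = 2.90×10^12 K⁴.
q = 5.67×10⁻⁸ × 2.90×10^12 / 1.487 = 1.11×10^5 W/m².
Q = q·A = 1.11×10^5 × 7.8 = 8.63×10^5 W.

Q ≈ 8.63×10^5 W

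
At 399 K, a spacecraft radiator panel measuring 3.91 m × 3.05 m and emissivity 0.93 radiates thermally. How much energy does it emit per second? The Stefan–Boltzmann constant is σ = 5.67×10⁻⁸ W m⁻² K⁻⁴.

A = 3.91 × 3.05 = 11.9 m².
P = εσAT⁴ = 0.93 × 5.67×10⁻⁸ × 11.9 × (399)⁴ = 0.93 × 5.67×10⁻⁸ × 11.9 × 2.53×10^10.
P = 15900 W.

P ≈ 15900 W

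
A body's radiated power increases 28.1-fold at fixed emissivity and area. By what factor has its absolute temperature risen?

P ∝ T⁴ ⇒ T ∝ P^(1/4), so T scales by (28.1)^(1/4) = 2.30.

factor ≈ 2.30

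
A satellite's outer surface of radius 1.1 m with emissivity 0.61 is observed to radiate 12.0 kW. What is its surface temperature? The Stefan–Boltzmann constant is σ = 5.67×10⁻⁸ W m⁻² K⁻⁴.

A = 4πr² = 4π × (1.1)² = 15.2 m².
From P = εσAT⁴, T = (P / εσA)^(1/4) = (12000 / (0.61 × 5.67×10⁻⁸ × 15.2))^(1/4).
T = (2.28×10^10)^(1/4) = 389 K.

T ≈ 389 K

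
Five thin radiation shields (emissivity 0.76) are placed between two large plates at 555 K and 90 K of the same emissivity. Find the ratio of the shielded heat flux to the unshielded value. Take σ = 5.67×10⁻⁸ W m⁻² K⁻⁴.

ratio ≈ 0.167

With N identical shields there are N+1 = 6 gaps in series, each with the same radiative resistance, so the flux falls to 1/(N+1) of its unshielded value.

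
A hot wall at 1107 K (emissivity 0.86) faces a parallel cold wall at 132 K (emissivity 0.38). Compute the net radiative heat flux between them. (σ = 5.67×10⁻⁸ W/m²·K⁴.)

q ≈ 30500 W/m²

For two large parallel gray plates, q = σ(T₁⁴ − T₂⁴) / (1/ε₁ + 1/ε₂ − 1).
1/ε₁ + 1/ε₂ − 1 = 1/0.86 + 1/0.38 − 1 = 2.794.
T₁⁴ − T₂⁴ = 1.50×10^12 − 3.04×10^8 = 1.50×10^12 K⁴.
q = 5.67×10⁻⁸ × 1.50×10^12 / 2.794 = 30500 W/m².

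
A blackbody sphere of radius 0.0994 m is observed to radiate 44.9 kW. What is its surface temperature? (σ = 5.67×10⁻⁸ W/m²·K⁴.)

A = 4πr² = 4π × (0.0994)² = 0.124 m².
From P = σAT⁴, T = (P / σA)^(1/4) = (44900 / (5.67×10⁻⁸ × 0.124))^(1/4).
T = (6.38×10^12)^(1/4) = 1590 K.

T ≈ 1590 K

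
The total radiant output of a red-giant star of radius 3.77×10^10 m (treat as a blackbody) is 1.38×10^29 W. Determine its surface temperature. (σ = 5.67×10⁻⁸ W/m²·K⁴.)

A = 4πr² = 4π × (3.77×10^10)² = 1.79×10^22 m².
From P = σAT⁴, T = (P / σA)^(1/4) = (1.38×10^29 / (5.67×10⁻⁸ × 1.79×10^22))^(1/4).
T = (1.36×10^14)^(1/4) = 3420 K.

T ≈ 3420 K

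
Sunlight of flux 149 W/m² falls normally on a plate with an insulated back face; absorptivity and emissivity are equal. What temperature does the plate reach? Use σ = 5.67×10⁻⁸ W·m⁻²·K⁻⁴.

T ≈ 226 K

Absorbed flux αS = emitted flux εσT⁴ (one radiating face); with α = ε, T = (S/σ)^(1/4).
T = (149 / 5.67×10⁻⁸)^(1/4) = (2.63×10^9)^(1/4).
T = 226 K.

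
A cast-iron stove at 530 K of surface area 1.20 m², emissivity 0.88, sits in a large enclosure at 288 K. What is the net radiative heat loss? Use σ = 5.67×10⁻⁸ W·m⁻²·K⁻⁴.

Q ≈ 4310 W

Q = εσA(T⁴ − T_s⁴). T⁴ − T_s⁴ = (530)⁴ − (288)⁴ = 7.89×10^10 − 6.88×10^9 = 7.20×10^10 K⁴.
Q = 0.88 × 5.67×10⁻⁸ × 1.20 × 7.20×10^10 = 4310 W.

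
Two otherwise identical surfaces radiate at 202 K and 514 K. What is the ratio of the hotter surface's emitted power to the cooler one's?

ratio ≈ 41.9

P ∝ T⁴, so the ratio is (514/202)⁴ = (2.545)⁴ = 41.9.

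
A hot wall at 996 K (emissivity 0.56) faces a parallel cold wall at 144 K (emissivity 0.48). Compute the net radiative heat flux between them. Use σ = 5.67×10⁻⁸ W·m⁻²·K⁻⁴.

For two large parallel gray plates, q = σ(T₁⁴ − T₂⁴) / (1/ε₁ + 1/ε₂ − 1).
1/ε₁ + 1/ε₂ − 1 = 1/0.56 + 1/0.48 − 1 = 2.869.
T₁⁴ − T₂⁴ = 9.84×10^11 − 4.30×10^8 = 9.84×10^11 K⁴.
q = 5.67×10⁻⁸ × 9.84×10^11 / 2.869 = 19400 W/m².

q ≈ 19400 W/m²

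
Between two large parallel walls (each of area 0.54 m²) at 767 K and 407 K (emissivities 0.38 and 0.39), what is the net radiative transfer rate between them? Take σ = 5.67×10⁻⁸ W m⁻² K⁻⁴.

For two large parallel gray plates, q = σ(T₁⁴ − T₂⁴) / (1/ε₁ + 1/ε₂ − 1).
1/ε₁ + 1/ε₂ − 1 = 1/0.38 + 1/0.39 − 1 = 4.196.
T₁⁴ − T₂⁴ = 3.46×10^11 − 2.74×10^10 = 3.19×10^11 K⁴.
q = 5.67×10⁻⁸ × 3.19×10^11 / 4.196 = 4310 W/m².
Q = q·A = 4310 × 0.54 = 2330 W.

Q ≈ 2330 W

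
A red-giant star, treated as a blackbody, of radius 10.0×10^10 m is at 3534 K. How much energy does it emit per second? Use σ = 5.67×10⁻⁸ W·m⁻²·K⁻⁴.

A = 4πr² = 4π × (10.0×10^10)² = 1.26×10^23 m².
P = σAT⁴ = 5.67×10⁻⁸ × 1.26×10^23 × (3534)⁴ = 5.67×10⁻⁸ × 1.26×10^23 × 1.56×10^14.
P = 1.11×10^30 W.

P ≈ 1.11×10^30 W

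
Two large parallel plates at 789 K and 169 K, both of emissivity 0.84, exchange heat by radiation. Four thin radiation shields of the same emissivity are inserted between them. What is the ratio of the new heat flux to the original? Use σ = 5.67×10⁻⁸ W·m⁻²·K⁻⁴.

With N identical shields there are N+1 = 5 gaps in series, each with the same radiative resistance, so the flux falls to 1/(N+1) of its unshielded value.

ratio ≈ 0.200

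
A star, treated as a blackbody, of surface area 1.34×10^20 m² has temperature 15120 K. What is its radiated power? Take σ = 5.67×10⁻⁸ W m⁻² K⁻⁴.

P ≈ 3.97×10^29 W

P = σAT⁴ = 5.67×10⁻⁸ × 1.34×10^20 × (15120)⁴ = 5.67×10⁻⁸ × 1.34×10^20 × 5.23×10^16.
P = 3.97×10^29 W.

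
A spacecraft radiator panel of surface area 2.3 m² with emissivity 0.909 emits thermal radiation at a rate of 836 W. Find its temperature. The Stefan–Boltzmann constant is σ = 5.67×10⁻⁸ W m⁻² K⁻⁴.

From P = εσAT⁴, T = (P / εσA)^(1/4) = (836 / (0.909 × 5.67×10⁻⁸ × 2.30))^(1/4).
T = (7.05×10^9)^(1/4) = 290 K.

T ≈ 290 K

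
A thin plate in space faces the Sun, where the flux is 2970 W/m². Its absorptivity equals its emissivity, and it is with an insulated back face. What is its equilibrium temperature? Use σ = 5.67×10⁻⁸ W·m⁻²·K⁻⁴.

Absorbed flux αS = emitted flux εσT⁴ (one radiating face); with α = ε, T = (S/σ)^(1/4).
T = (2970 / 5.67×10⁻⁸)^(1/4) = (5.24×10^10)^(1/4).
T = 478 K.

T ≈ 478 K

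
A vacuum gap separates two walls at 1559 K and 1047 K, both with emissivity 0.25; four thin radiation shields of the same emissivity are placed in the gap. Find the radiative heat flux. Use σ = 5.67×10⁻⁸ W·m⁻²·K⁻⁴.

Each of the 5 gaps contributes resistance (2/ε − 1) = 2/0.25 − 1 = 7.000; total = 35.00.
q = σ(T₁⁴ − T₂⁴) / 35.00 = 5.67×10⁻⁸ × 4.71×10^12 / 35.00 = 7620 W/m².

q ≈ 7620 W/m²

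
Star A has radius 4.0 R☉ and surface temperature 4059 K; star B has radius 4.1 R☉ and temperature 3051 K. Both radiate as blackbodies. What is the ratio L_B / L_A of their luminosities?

L = 4πR²σT⁴ ∝ R²T⁴, so L_B/L_A = (4.1/4.0)² × (3051/4059)⁴ = 1.05 × 0.319 = 0.335.

L_B/L_A ≈ 0.335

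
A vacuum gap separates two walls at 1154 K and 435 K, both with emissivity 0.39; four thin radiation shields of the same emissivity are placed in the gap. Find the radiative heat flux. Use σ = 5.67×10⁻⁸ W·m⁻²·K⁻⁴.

Each of the 5 gaps contributes resistance (2/ε − 1) = 2/0.39 − 1 = 4.128; total = 20.64.
q = σ(T₁⁴ − T₂⁴) / 20.64 = 5.67×10⁻⁸ × 1.74×10^12 / 20.64 = 4770 W/m².

q ≈ 4770 W/m²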